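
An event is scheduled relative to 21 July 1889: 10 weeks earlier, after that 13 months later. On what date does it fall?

Subtracting 10 weeks (= 70 days) from July 21, 1889:
Going back 21 days from July 21, 1889 reaches the end of the previous month; 70 − 21 = 49 left.
June 1889 has 30 days: 49 − 30 = 19 left.
May 1889 has 31 days; 31 − 19 = 12 → May 12, 1889.
Counting forward 13 months from May 12, 1889:
month 5 + 13 = 18, which is month 6 of year 1890 → June 1890.
Day 12 is valid in June, giving June 12, 1890.

June 12, 1890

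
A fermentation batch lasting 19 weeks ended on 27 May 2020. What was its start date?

Counting back 19 weeks = 133 days from May 27, 2020.
Going back 27 days from May 27, 2020 reaches the end of the previous month; 133 − 27 = 106 left.
April 2020 has 30 days: 106 − 30 = 76 left.
March 2020 has 31 days: 76 − 31 = 45 left.
February 2020 has 29 days (2020 is a leap year): 45 − 29 = 16 left.
January 2020 has 31 days; 31 − 16 = 15 → January 15, 2020.

January 15, 2020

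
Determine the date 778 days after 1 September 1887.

Adding 778 days from September 1, 1887.
September has 30 days, so 30 − 1 = 29 days remain after September 1, 1887; 778 − 29 = 749 left.
October 1887 has 31 days: 749 − 31 = 718 left.
November 1887 has 30 days: 718 − 30 = 688 left.
December 1887 has 31 days: 688 − 31 = 657 left.
January 1888 has 31 days: 657 − 31 = 626 left.
February 1888 has 29 days (1888 is a leap year): 626 − 29 = 597 left.
March 1888 has 31 days: 597 − 31 = 566 left.
April 1888 has 30 days: 566 − 30 = 536 left.
May 1888 has 31 days: 536 − 31 = 505 left.
June 1888 has 30 days: 505 − 30 = 475 left.
July 1888 has 31 days: 475 − 31 = 444 left.
August 1888 has 31 days: 444 − 31 = 413 left.
September 1888 has 30 days: 413 − 30 = 383 left.
October 1888 has 31 days: 383 − 31 = 352 left.
November 1888 has 30 days: 352 − 30 = 322 left.
December 1888 has 31 days: 322 − 31 = 291 left.
January 1889 has 31 days: 291 − 31 = 260 left.
February 1889 has 28 days (1889 is not a leap year): 260 − 28 = 232 left.
March 1889 has 31 days: 232 − 31 = 201 left.
April 1889 has 30 days: 201 − 30 = 171 left.
May 1889 has 31 days: 171 − 31 = 140 left.
June 1889 has 30 days: 140 − 30 = 110 left.
July 1889 has 31 days: 110 − 31 = 79 left.
August 1889 has 31 days: 79 − 31 = 48 left.
September 1889 has 30 days: 48 − 30 = 18 left.
18 days into October 1889 → October 18, 1889.

October 18, 1889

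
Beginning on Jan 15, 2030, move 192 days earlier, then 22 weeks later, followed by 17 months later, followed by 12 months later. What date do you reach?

Going back 192 days from January 15, 2030:
Going back 15 days from January 15, 2030 reaches the end of the previous month; 192 − 15 = 177 left.
December 2029 has 31 days: 177 − 31 = 146 left.
November 2029 has 30 days: 146 − 30 = 116 left.
October 2029 has 31 days: 116 − 31 = 85 left.
September 2029 has 30 days: 85 − 30 = 55 left.
August 2029 has 31 days: 55 − 31 = 24 left.
July 2029 has 31 days; 31 − 24 = 7 → July 7, 2029.
Counting forward 22 weeks (= 154 days) from July 7, 2029:
July has 31 days, so 31 − 7 = 24 days remain after July 7, 2029; 154 − 24 = 130 left.
August 2029 has 31 days: 130 − 31 = 99 left.
September 2029 has 30 days: 99 − 30 = 69 left.
October 2029 has 31 days: 69 − 31 = 38 left.
November 2029 has 30 days: 38 − 30 = 8 left.
8 days into December 2029 → December 8, 2029.
Adding 17 months from December 8, 2029:
month 12 + 17 = 29, which is month 5 of year 2031 → May 2031.
Day 8 is valid in May, giving May 8, 2031.
Adding 12 months from May 8, 2031:
month 5 + 12 = 17, which is month 5 of year 2032 → May 2032.
Day 8 is valid in May, giving May 8, 2032.

May 8, 2032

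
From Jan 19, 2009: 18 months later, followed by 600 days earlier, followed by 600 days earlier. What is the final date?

Counting forward 18 months from January 19, 2009:
month 1 + 18 = 19, which is month 7 of year 2010 → July 2010.
Day 19 is valid in July, giving July 19, 2010.
Counting back 600 days from July 19, 2010:
Going back 19 days from July 19, 2010 reaches the end of the previous month; 600 − 19 = 581 left.
June 2010 has 30 days: 581 − 30 = 551 left.
May 2010 has 31 days: 551 − 31 = 520 left.
April 2010 has 30 days: 520 − 30 = 490 left.
March 2010 has 31 days: 490 − 31 = 459 left.
February 2010 has 28 days (2010 is not a leap year): 459 − 28 = 431 left.
January 2010 has 31 days: 431 − 31 = 400 left.
December 2009 has 31 days: 400 − 31 = 369 left.
November 2009 has 30 days: 369 − 30 = 339 left.
October 2009 has 31 days: 339 − 31 = 308 left.
September 2009 has 30 days: 308 − 30 = 278 left.
August 2009 has 31 days: 278 − 31 = 247 left.
July 2009 has 31 days: 247 − 31 = 216 left.
June 2009 has 30 days: 216 − 30 = 186 left.
May 2009 has 31 days: 186 − 31 = 155 left.
April 2009 has 30 days: 155 − 30 = 125 left.
March 2009 has 31 days: 125 − 31 = 94 left.
February 2009 has 28 days (2009 is not a leap year): 94 − 28 = 66 left.
January 2009 has 31 days: 66 − 31 = 35 left.
December 2008 has 31 days: 35 − 31 = 4 left.
November 2008 has 30 days; 30 − 4 = 26 → November 26, 2008.
Subtracting 600 days from November 26, 2008:
Going back 26 days from November 26, 2008 reaches the end of the previous month; 600 − 26 = 574 left.
October 2008 has 31 days: 574 − 31 = 543 left.
September 2008 has 30 days: 543 − 30 = 513 left.
August 2008 has 31 days: 513 − 31 = 482 left.
July 2008 has 31 days: 482 − 31 = 451 left.
June 2008 has 30 days: 451 − 30 = 421 left.
May 2008 has 31 days: 421 − 31 = 390 left.
April 2008 has 30 days: 390 − 30 = 360 left.
March 2008 has 31 days: 360 − 31 = 329 left.
February 2008 has 29 days (2008 is a leap year): 329 − 29 = 300 left.
January 2008 has 31 days: 300 − 31 = 269 left.
December 2007 has 31 days: 269 − 31 = 238 left.
November 2007 has 30 days: 238 − 30 = 208 left.
October 2007 has 31 days: 208 − 31 = 177 left.
September 2007 has 30 days: 177 − 30 = 147 left.
August 2007 has 31 days: 147 − 31 = 116 left.
July 2007 has 31 days: 116 − 31 = 85 left.
June 2007 has 30 days: 85 − 30 = 55 left.
May 2007 has 31 days: 55 − 31 = 24 left.
April 2007 has 30 days; 30 − 24 = 6 → April 6, 2007.

April 6, 2007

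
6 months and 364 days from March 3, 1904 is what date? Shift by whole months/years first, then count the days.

Counting forward 6 months and 364 days from March 3, 1904: first the month/year part, then the days.
month 3 + 6 = 9 → September 1904.
Day 3 is valid in September, giving September 3, 1904.
Now add 364 days from September 3, 1904.
September has 30 days, so 30 − 3 = 27 days remain after September 3, 1904; 364 − 27 = 337 left.
October 1904 has 31 days: 337 − 31 = 306 left.
November 1904 has 30 days: 306 − 30 = 276 left.
December 1904 has 31 days: 276 − 31 = 245 left.
January 1905 has 31 days: 245 − 31 = 214 left.
February 1905 has 28 days (1905 is not a leap year): 214 − 28 = 186 left.
March 1905 has 31 days: 186 − 31 = 155 left.
April 1905 has 30 days: 155 − 30 = 125 left.
May 1905 has 31 days: 125 − 31 = 94 left.
June 1905 has 30 days: 94 − 30 = 64 left.
July 1905 has 31 days: 64 − 31 = 33 left.
August 1905 has 31 days: 33 − 31 = 2 left.
2 days into September 1905 → September 2, 1905.

September 2, 1905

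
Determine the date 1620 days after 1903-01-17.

Adding 1620 days from January 17, 1903.
January has 31 days, so 31 − 17 = 14 days remain after January 17, 1903; 1620 − 14 = 1606 left.
February 1903 has 28 days (1903 is not a leap year): 1606 − 28 = 1578 left.
March 1903 has 31 days: 1578 − 31 = 1547 left.
April 1903 has 30 days: 1547 − 30 = 1517 left.
May 1903 has 31 days: 1517 − 31 = 1486 left.
June 1903 has 30 days: 1486 − 30 = 1456 left.
July 1903 has 31 days: 1456 − 31 = 1425 left.
August 1903 has 31 days: 1425 − 31 = 1394 left.
September 1903 has 30 days: 1394 − 30 = 1364 left.
October 1903 has 31 days: 1364 − 31 = 1333 left.
November 1903 has 30 days: 1333 − 30 = 1303 left.
December 1903 has 31 days: 1303 − 31 = 1272 left.
January 1904 has 31 days: 1272 − 31 = 1241 left.
February 1904 has 29 days (1904 is a leap year): 1241 − 29 = 1212 left.
March 1904 has 31 days: 1212 − 31 = 1181 left.
April 1904 has 30 days: 1181 − 30 = 1151 left.
May 1904 has 31 days: 1151 − 31 = 1120 left.
June 1904 has 30 days: 1120 − 30 = 1090 left.
July 1904 has 31 days: 1090 − 31 = 1059 left.
August 1904 has 31 days: 1059 − 31 = 1028 left.
September 1904 has 30 days: 1028 − 30 = 998 left.
October 1904 has 31 days: 998 − 31 = 967 left.
November 1904 has 30 days: 967 − 30 = 937 left.
December 1904 has 31 days: 937 − 31 = 906 left.
January 1905 has 31 days: 906 − 31 = 875 left.
February 1905 has 28 days (1905 is not a leap year): 875 − 28 = 847 left.
March 1905 has 31 days: 847 − 31 = 816 left.
April 1905 has 30 days: 816 − 30 = 786 left.
May 1905 has 31 days: 786 − 31 = 755 left.
June 1905 has 30 days: 755 − 30 = 725 left.
July 1905 has 31 days: 725 − 31 = 694 left.
August 1905 has 31 days: 694 − 31 = 663 left.
September 1905 has 30 days: 663 − 30 = 633 left.
October 1905 has 31 days: 633 − 31 = 602 left.
November 1905 has 30 days: 602 − 30 = 572 left.
December 1905 has 31 days: 572 − 31 = 541 left.
January 1906 has 31 days: 541 − 31 = 510 left.
February 1906 has 28 days (1906 is not a leap year): 510 − 28 = 482 left.
March 1906 has 31 days: 482 − 31 = 451 left.
April 1906 has 30 days: 451 − 30 = 421 left.
May 1906 has 31 days: 421 − 31 = 390 left.
June 1906 has 30 days: 390 − 30 = 360 left.
July 1906 has 31 days: 360 − 31 = 329 left.
August 1906 has 31 days: 329 − 31 = 298 left.
September 1906 has 30 days: 298 − 30 = 268 left.
October 1906 has 31 days: 268 − 31 = 237 left.
November 1906 has 30 days: 237 − 30 = 207 left.
December 1906 has 31 days: 207 − 31 = 176 left.
January 1907 has 31 days: 176 − 31 = 145 left.
February 1907 has 28 days (1907 is not a leap year): 145 − 28 = 117 left.
March 1907 has 31 days: 117 − 31 = 86 left.
April 1907 has 30 days: 86 − 30 = 56 left.
May 1907 has 31 days: 56 − 31 = 25 left.
25 days into June 1907 → June 25, 1907.

June 25, 1907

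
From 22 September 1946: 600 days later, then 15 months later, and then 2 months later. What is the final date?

Adding 600 days from September 22, 1946:
September has 30 days, so 30 − 22 = 8 days remain after September 22, 1946; 600 − 8 = 592 left.
October 1946 has 31 days: 592 − 31 = 561 left.
November 1946 has 30 days: 561 − 30 = 531 left.
December 1946 has 31 days: 531 − 31 = 500 left.
January 1947 has 31 days: 500 − 31 = 469 left.
February 1947 has 28 days (1947 is not a leap year): 469 − 28 = 441 left.
March 1947 has 31 days: 441 − 31 = 410 left.
April 1947 has 30 days: 410 − 30 = 380 left.
May 1947 has 31 days: 380 − 31 = 349 left.
June 1947 has 30 days: 349 − 30 = 319 left.
July 1947 has 31 days: 319 − 31 = 288 left.
August 1947 has 31 days: 288 − 31 = 257 left.
September 1947 has 30 days: 257 − 30 = 227 left.
October 1947 has 31 days: 227 − 31 = 196 left.
November 1947 has 30 days: 196 − 30 = 166 left.
December 1947 has 31 days: 166 − 31 = 135 left.
January 1948 has 31 days: 135 − 31 = 104 left.
February 1948 has 29 days (1948 is a leap year): 104 − 29 = 75 left.
March 1948 has 31 days: 75 − 31 = 44 left.
April 1948 has 30 days: 44 − 30 = 14 left.
14 days into May 1948 → May 14, 1948.
Advancing 15 months from May 14, 1948:
month 5 + 15 = 20, which is month 8 of year 1949 → August 1949.
Day 14 is valid in August, giving August 14, 1949.
Adding 2 months from August 14, 1949:
month 8 + 2 = 10 → October 1949.
Day 14 is valid in October, giving October 14, 1949.

October 14, 1949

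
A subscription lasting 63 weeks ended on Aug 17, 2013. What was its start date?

June 2, 2012

Counting back 63 weeks = 441 days from August 17, 2013.
Going back 17 days from August 17, 2013 reaches the end of the previous month; 441 − 17 = 424 left.
July 2013 has 31 days: 424 − 31 = 393 left.
June 2013 has 30 days: 393 − 30 = 363 left.
May 2013 has 31 days: 363 − 31 = 332 left.
April 2013 has 30 days: 332 − 30 = 302 left.
March 2013 has 31 days: 302 − 31 = 271 left.
February 2013 has 28 days (2013 is not a leap year): 271 − 28 = 243 left.
January 2013 has 31 days: 243 − 31 = 212 left.
December 2012 has 31 days: 212 − 31 = 181 left.
November 2012 has 30 days: 181 − 30 = 151 left.
October 2012 has 31 days: 151 − 31 = 120 left.
September 2012 has 30 days: 120 − 30 = 90 left.
August 2012 has 31 days: 90 − 31 = 59 left.
July 2012 has 31 days: 59 − 31 = 28 left.
June 2012 has 30 days; 30 − 28 = 2 → June 2, 2012.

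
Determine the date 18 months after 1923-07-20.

January 20, 1925

Advancing 18 months from July 20, 1923.
month 7 + 18 = 25, which is month 1 of year 1925 → January 1925.
Day 20 is valid in January, giving January 20, 1925.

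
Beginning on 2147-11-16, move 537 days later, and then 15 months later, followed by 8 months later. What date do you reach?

Advancing 537 days from November 16, 2147:
November has 30 days, so 30 − 16 = 14 days remain after November 16, 2147; 537 − 14 = 523 left.
December 2147 has 31 days: 523 − 31 = 492 left.
January 2148 has 31 days: 492 − 31 = 461 left.
February 2148 has 29 days (2148 is a leap year): 461 − 29 = 432 left.
March 2148 has 31 days: 432 − 31 = 401 left.
April 2148 has 30 days: 401 − 30 = 371 left.
May 2148 has 31 days: 371 − 31 = 340 left.
June 2148 has 30 days: 340 − 30 = 310 left.
July 2148 has 31 days: 310 − 31 = 279 left.
August 2148 has 31 days: 279 − 31 = 248 left.
September 2148 has 30 days: 248 − 30 = 218 left.
October 2148 has 31 days: 218 − 31 = 187 left.
November 2148 has 30 days: 187 − 30 = 157 left.
December 2148 has 31 days: 157 − 31 = 126 left.
January 2149 has 31 days: 126 − 31 = 95 left.
February 2149 has 28 days (2149 is not a leap year): 95 − 28 = 67 left.
March 2149 has 31 days: 67 − 31 = 36 left.
April 2149 has 30 days: 36 − 30 = 6 left.
6 days into May 2149 → May 6, 2149.
Advancing 15 months from May 6, 2149:
month 5 + 15 = 20, which is month 8 of year 2150 → August 2150.
Day 6 is valid in August, giving August 6, 2150.
Counting forward 8 months from August 6, 2150:
month 8 + 8 = 16, which is month 4 of year 2151 → April 2151.
Day 6 is valid in April, giving April 6, 2151.

April 6, 2151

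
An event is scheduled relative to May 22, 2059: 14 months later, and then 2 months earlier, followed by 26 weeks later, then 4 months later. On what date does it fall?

Adding 14 months from May 22, 2059:
month 5 + 14 = 19, which is month 7 of year 2060 → July 2060.
Day 22 is valid in July, giving July 22, 2060.
Counting back 2 months from July 22, 2060:
month 7 − 2 = 5 → May 2060.
Day 22 is valid in May, giving May 22, 2060.
Advancing 26 weeks (= 182 days) from May 22, 2060:
May has 31 days, so 31 − 22 = 9 days remain after May 22, 2060; 182 − 9 = 173 left.
June 2060 has 30 days: 173 − 30 = 143 left.
July 2060 has 31 days: 143 − 31 = 112 left.
August 2060 has 31 days: 112 − 31 = 81 left.
September 2060 has 30 days: 81 − 30 = 51 left.
October 2060 has 31 days: 51 − 31 = 20 left.
20 days into November 2060 → November 20, 2060.
Adding 4 months from November 20, 2060:
month 11 + 4 = 15, which is month 3 of year 2061 → March 2061.
Day 20 is valid in March, giving March 20, 2061.

March 20, 2061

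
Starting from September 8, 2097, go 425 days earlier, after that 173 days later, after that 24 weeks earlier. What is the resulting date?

July 15, 2096

Going back 425 days from September 8, 2097:
Going back 8 days from September 8, 2097 reaches the end of the previous month; 425 − 8 = 417 left.
August 2097 has 31 days: 417 − 31 = 386 left.
July 2097 has 31 days: 386 − 31 = 355 left.
June 2097 has 30 days: 355 − 30 = 325 left.
May 2097 has 31 days: 325 − 31 = 294 left.
April 2097 has 30 days: 294 − 30 = 264 left.
March 2097 has 31 days: 264 − 31 = 233 left.
February 2097 has 28 days (2097 is not a leap year): 233 − 28 = 205 left.
January 2097 has 31 days: 205 − 31 = 174 left.
December 2096 has 31 days: 174 − 31 = 143 left.
November 2096 has 30 days: 143 − 30 = 113 left.
October 2096 has 31 days: 113 − 31 = 82 left.
September 2096 has 30 days: 82 − 30 = 52 left.
August 2096 has 31 days: 52 − 31 = 21 left.
July 2096 has 31 days; 31 − 21 = 10 → July 10, 2096.
Adding 173 days from July 10, 2096:
July has 31 days, so 31 − 10 = 21 days remain after July 10, 2096; 173 − 21 = 152 left.
August 2096 has 31 days: 152 − 31 = 121 left.
September 2096 has 30 days: 121 − 30 = 91 left.
October 2096 has 31 days: 91 − 31 = 60 left.
November 2096 has 30 days: 60 − 30 = 30 left.
30 days into December 2096 → December 30, 2096.
Counting back 24 weeks (= 168 days) from December 30, 2096:
Going back 30 days from December 30, 2096 reaches the end of the previous month; 168 − 30 = 138 left.
November 2096 has 30 days: 138 − 30 = 108 left.
October 2096 has 31 days: 108 − 31 = 77 left.
September 2096 has 30 days: 77 − 30 = 47 left.
August 2096 has 31 days: 47 − 31 = 16 left.
July 2096 has 31 days; 31 − 16 = 15 → July 15, 2096.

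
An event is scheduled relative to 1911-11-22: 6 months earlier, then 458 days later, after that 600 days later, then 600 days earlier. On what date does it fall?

August 22, 1912

Subtracting 6 months from November 22, 1911:
month 11 − 6 = 5 → May 1911.
Day 22 is valid in May, giving May 22, 1911.
Advancing 458 days from May 22, 1911:
May has 31 days, so 31 − 22 = 9 days remain after May 22, 1911; 458 − 9 = 449 left.
June 1911 has 30 days: 449 − 30 = 419 left.
July 1911 has 31 days: 419 − 31 = 388 left.
August 1911 has 31 days: 388 − 31 = 357 left.
September 1911 has 30 days: 357 − 30 = 327 left.
October 1911 has 31 days: 327 − 31 = 296 left.
November 1911 has 30 days: 296 − 30 = 266 left.
December 1911 has 31 days: 266 − 31 = 235 left.
January 1912 has 31 days: 235 − 31 = 204 left.
February 1912 has 29 days (1912 is a leap year): 204 − 29 = 175 left.
March 1912 has 31 days: 175 − 31 = 144 left.
April 1912 has 30 days: 144 − 30 = 114 left.
May 1912 has 31 days: 114 − 31 = 83 left.
June 1912 has 30 days: 83 − 30 = 53 left.
July 1912 has 31 days: 53 − 31 = 22 left.
22 days into August 1912 → August 22, 1912.
Advancing 600 days from August 22, 1912:
August has 31 days, so 31 − 22 = 9 days remain after August 22, 1912; 600 − 9 = 591 left.
September 1912 has 30 days: 591 − 30 = 561 left.
October 1912 has 31 days: 561 − 31 = 530 left.
November 1912 has 30 days: 530 − 30 = 500 left.
December 1912 has 31 days: 500 − 31 = 469 left.
January 1913 has 31 days: 469 − 31 = 438 left.
February 1913 has 28 days (1913 is not a leap year): 438 − 28 = 410 left.
March 1913 has 31 days: 410 − 31 = 379 left.
April 1913 has 30 days: 379 − 30 = 349 left.
May 1913 has 31 days: 349 − 31 = 318 left.
June 1913 has 30 days: 318 − 30 = 288 left.
July 1913 has 31 days: 288 − 31 = 257 left.
August 1913 has 31 days: 257 − 31 = 226 left.
September 1913 has 30 days: 226 − 30 = 196 left.
October 1913 has 31 days: 196 − 31 = 165 left.
November 1913 has 30 days: 165 − 30 = 135 left.
December 1913 has 31 days: 135 − 31 = 104 left.
January 1914 has 31 days: 104 − 31 = 73 left.
February 1914 has 28 days (1914 is not a leap year): 73 − 28 = 45 left.
March 1914 has 31 days: 45 − 31 = 14 left.
14 days into April 1914 → April 14, 1914.
Subtracting 600 days from April 14, 1914:
Going back 14 days from April 14, 1914 reaches the end of the previous month; 600 − 14 = 586 left.
March 1914 has 31 days: 586 − 31 = 555 left.
February 1914 has 28 days (1914 is not a leap year): 555 − 28 = 527 left.
January 1914 has 31 days: 527 − 31 = 496 left.
December 1913 has 31 days: 496 − 31 = 465 left.
November 1913 has 30 days: 465 − 30 = 435 left.
October 1913 has 31 days: 435 − 31 = 404 left.
September 1913 has 30 days: 404 − 30 = 374 left.
August 1913 has 31 days: 374 − 31 = 343 left.
July 1913 has 31 days: 343 − 31 = 312 left.
June 1913 has 30 days: 312 − 30 = 282 left.
May 1913 has 31 days: 282 − 31 = 251 left.
April 1913 has 30 days: 251 − 30 = 221 left.
March 1913 has 31 days: 221 − 31 = 190 left.
February 1913 has 28 days (1913 is not a leap year): 190 − 28 = 162 left.
January 1913 has 31 days: 162 − 31 = 131 left.
December 1912 has 31 days: 131 − 31 = 100 left.
November 1912 has 30 days: 100 − 30 = 70 left.
October 1912 has 31 days: 70 − 31 = 39 left.
September 1912 has 30 days: 39 − 30 = 9 left.
August 1912 has 31 days; 31 − 9 = 22 → August 22, 1912.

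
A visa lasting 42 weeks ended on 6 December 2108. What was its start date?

Subtracting 42 weeks = 294 days from December 6, 2108.
Going back 6 days from December 6, 2108 reaches the end of the previous month; 294 − 6 = 288 left.
November 2108 has 30 days: 288 − 30 = 258 left.
October 2108 has 31 days: 258 − 31 = 227 left.
September 2108 has 30 days: 227 − 30 = 197 left.
August 2108 has 31 days: 197 − 31 = 166 left.
July 2108 has 31 days: 166 − 31 = 135 left.
June 2108 has 30 days: 135 − 30 = 105 left.
May 2108 has 31 days: 105 − 31 = 74 left.
April 2108 has 30 days: 74 − 30 = 44 left.
March 2108 has 31 days: 44 − 31 = 13 left.
February 2108 has 29 days; 29 − 13 = 16 → February 16, 2108.

February 16, 2108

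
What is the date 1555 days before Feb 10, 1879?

Counting back 1555 days from February 10, 1879.
Going back 10 days from February 10, 1879 reaches the end of the previous month; 1555 − 10 = 1545 left.
January 1879 has 31 days: 1545 − 31 = 1514 left.
December 1878 has 31 days: 1514 − 31 = 1483 left.
November 1878 has 30 days: 1483 − 30 = 1453 left.
October 1878 has 31 days: 1453 − 31 = 1422 left.
September 1878 has 30 days: 1422 − 30 = 1392 left.
August 1878 has 31 days: 1392 − 31 = 1361 left.
July 1878 has 31 days: 1361 − 31 = 1330 left.
June 1878 has 30 days: 1330 − 30 = 1300 left.
May 1878 has 31 days: 1300 − 31 = 1269 left.
April 1878 has 30 days: 1269 − 30 = 1239 left.
March 1878 has 31 days: 1239 − 31 = 1208 left.
February 1878 has 28 days (1878 is not a leap year): 1208 − 28 = 1180 left.
January 1878 has 31 days: 1180 − 31 = 1149 left.
December 1877 has 31 days: 1149 − 31 = 1118 left.
November 1877 has 30 days: 1118 − 30 = 1088 left.
October 1877 has 31 days: 1088 − 31 = 1057 left.
September 1877 has 30 days: 1057 − 30 = 1027 left.
August 1877 has 31 days: 1027 − 31 = 996 left.
July 1877 has 31 days: 996 − 31 = 965 left.
June 1877 has 30 days: 965 − 30 = 935 left.
May 1877 has 31 days: 935 − 31 = 904 left.
April 1877 has 30 days: 904 − 30 = 874 left.
March 1877 has 31 days: 874 − 31 = 843 left.
February 1877 has 28 days (1877 is not a leap year): 843 − 28 = 815 left.
January 1877 has 31 days: 815 − 31 = 784 left.
December 1876 has 31 days: 784 − 31 = 753 left.
November 1876 has 30 days: 753 − 30 = 723 left.
October 1876 has 31 days: 723 − 31 = 692 left.
September 1876 has 30 days: 692 − 30 = 662 left.
August 1876 has 31 days: 662 − 31 = 631 left.
July 1876 has 31 days: 631 − 31 = 600 left.
June 1876 has 30 days: 600 − 30 = 570 left.
May 1876 has 31 days: 570 − 31 = 539 left.
April 1876 has 30 days: 539 − 30 = 509 left.
March 1876 has 31 days: 509 − 31 = 478 left.
February 1876 has 29 days (1876 is a leap year): 478 − 29 = 449 left.
January 1876 has 31 days: 449 − 31 = 418 left.
December 1875 has 31 days: 418 − 31 = 387 left.
November 1875 has 30 days: 387 − 30 = 357 left.
October 1875 has 31 days: 357 − 31 = 326 left.
September 1875 has 30 days: 326 − 30 = 296 left.
August 1875 has 31 days: 296 − 31 = 265 left.
July 1875 has 31 days: 265 − 31 = 234 left.
June 1875 has 30 days: 234 − 30 = 204 left.
May 1875 has 31 days: 204 − 31 = 173 left.
April 1875 has 30 days: 173 − 30 = 143 left.
March 1875 has 31 days: 143 − 31 = 112 left.
February 1875 has 28 days (1875 is not a leap year): 112 − 28 = 84 left.
January 1875 has 31 days: 84 − 31 = 53 left.
December 1874 has 31 days: 53 − 31 = 22 left.
November 1874 has 30 days; 30 − 22 = 8 → November 8, 1874.

November 8, 1874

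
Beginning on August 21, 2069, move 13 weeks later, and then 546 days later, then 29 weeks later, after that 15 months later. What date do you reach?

March 9, 2073

Adding 13 weeks (= 91 days) from August 21, 2069:
August has 31 days, so 31 − 21 = 10 days remain after August 21, 2069; 91 − 10 = 81 left.
September 2069 has 30 days: 81 − 30 = 51 left.
October 2069 has 31 days: 51 − 31 = 20 left.
20 days into November 2069 → November 20, 2069.
Advancing 546 days from November 20, 2069:
November has 30 days, so 30 − 20 = 10 days remain after November 20, 2069; 546 − 10 = 536 left.
December 2069 has 31 days: 536 − 31 = 505 left.
January 2070 has 31 days: 505 − 31 = 474 left.
February 2070 has 28 days (2070 is not a leap year): 474 − 28 = 446 left.
March 2070 has 31 days: 446 − 31 = 415 left.
April 2070 has 30 days: 415 − 30 = 385 left.
May 2070 has 31 days: 385 − 31 = 354 left.
June 2070 has 30 days: 354 − 30 = 324 left.
July 2070 has 31 days: 324 − 31 = 293 left.
August 2070 has 31 days: 293 − 31 = 262 left.
September 2070 has 30 days: 262 − 30 = 232 left.
October 2070 has 31 days: 232 − 31 = 201 left.
November 2070 has 30 days: 201 − 30 = 171 left.
December 2070 has 31 days: 171 − 31 = 140 left.
January 2071 has 31 days: 140 − 31 = 109 left.
February 2071 has 28 days (2071 is not a leap year): 109 − 28 = 81 left.
March 2071 has 31 days: 81 − 31 = 50 left.
April 2071 has 30 days: 50 − 30 = 20 left.
20 days into May 2071 → May 20, 2071.
Advancing 29 weeks (= 203 days) from May 20, 2071:
May has 31 days, so 31 − 20 = 11 days remain after May 20, 2071; 203 − 11 = 192 left.
June 2071 has 30 days: 192 − 30 = 162 left.
July 2071 has 31 days: 162 − 31 = 131 left.
August 2071 has 31 days: 131 − 31 = 100 left.
September 2071 has 30 days: 100 − 30 = 70 left.
October 2071 has 31 days: 70 − 31 = 39 left.
November 2071 has 30 days: 39 − 30 = 9 left.
9 days into December 2071 → December 9, 2071.
Advancing 15 months from December 9, 2071:
month 12 + 15 = 27, which is month 3 of year 2073 → March 2073.
Day 9 is valid in March, giving March 9, 2073.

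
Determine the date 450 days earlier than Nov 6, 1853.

Going back 450 days from November 6, 1853.
Going back 6 days from November 6, 1853 reaches the end of the previous month; 450 − 6 = 444 left.
October 1853 has 31 days: 444 − 31 = 413 left.
September 1853 has 30 days: 413 − 30 = 383 left.
August 1853 has 31 days: 383 − 31 = 352 left.
July 1853 has 31 days: 352 − 31 = 321 left.
June 1853 has 30 days: 321 − 30 = 291 left.
May 1853 has 31 days: 291 − 31 = 260 left.
April 1853 has 30 days: 260 − 30 = 230 left.
March 1853 has 31 days: 230 − 31 = 199 left.
February 1853 has 28 days (1853 is not a leap year): 199 − 28 = 171 left.
January 1853 has 31 days: 171 − 31 = 140 left.
December 1852 has 31 days: 140 − 31 = 109 left.
November 1852 has 30 days: 109 − 30 = 79 left.
October 1852 has 31 days: 79 − 31 = 48 left.
September 1852 has 30 days: 48 − 30 = 18 left.
August 1852 has 31 days; 31 − 18 = 13 → August 13, 1852.

August 13, 1852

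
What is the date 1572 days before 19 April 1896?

December 30, 1891

Subtracting 1572 days from April 19, 1896.
Going back 19 days from April 19, 1896 reaches the end of the previous month; 1572 − 19 = 1553 left.
March 1896 has 31 days: 1553 − 31 = 1522 left.
February 1896 has 29 days (1896 is a leap year): 1522 − 29 = 1493 left.
January 1896 has 31 days: 1493 − 31 = 1462 left.
December 1895 has 31 days: 1462 − 31 = 1431 left.
November 1895 has 30 days: 1431 − 30 = 1401 left.
October 1895 has 31 days: 1401 − 31 = 1370 left.
September 1895 has 30 days: 1370 − 30 = 1340 left.
August 1895 has 31 days: 1340 − 31 = 1309 left.
July 1895 has 31 days: 1309 − 31 = 1278 left.
June 1895 has 30 days: 1278 − 30 = 1248 left.
May 1895 has 31 days: 1248 − 31 = 1217 left.
April 1895 has 30 days: 1217 − 30 = 1187 left.
March 1895 has 31 days: 1187 − 31 = 1156 left.
February 1895 has 28 days (1895 is not a leap year): 1156 − 28 = 1128 left.
January 1895 has 31 days: 1128 − 31 = 1097 left.
December 1894 has 31 days: 1097 − 31 = 1066 left.
November 1894 has 30 days: 1066 − 30 = 1036 left.
October 1894 has 31 days: 1036 − 31 = 1005 left.
September 1894 has 30 days: 1005 − 30 = 975 left.
August 1894 has 31 days: 975 − 31 = 944 left.
July 1894 has 31 days: 944 − 31 = 913 left.
June 1894 has 30 days: 913 − 30 = 883 left.
May 1894 has 31 days: 883 − 31 = 852 left.
April 1894 has 30 days: 852 − 30 = 822 left.
March 1894 has 31 days: 822 − 31 = 791 left.
February 1894 has 28 days (1894 is not a leap year): 791 − 28 = 763 left.
January 1894 has 31 days: 763 − 31 = 732 left.
December 1893 has 31 days: 732 − 31 = 701 left.
November 1893 has 30 days: 701 − 30 = 671 left.
October 1893 has 31 days: 671 − 31 = 640 left.
September 1893 has 30 days: 640 − 30 = 610 left.
August 1893 has 31 days: 610 − 31 = 579 left.
July 1893 has 31 days: 579 − 31 = 548 left.
June 1893 has 30 days: 548 − 30 = 518 left.
May 1893 has 31 days: 518 − 31 = 487 left.
April 1893 has 30 days: 487 − 30 = 457 left.
March 1893 has 31 days: 457 − 31 = 426 left.
February 1893 has 28 days (1893 is not a leap year): 426 − 28 = 398 left.
January 1893 has 31 days: 398 − 31 = 367 left.
December 1892 has 31 days: 367 − 31 = 336 left.
November 1892 has 30 days: 336 − 30 = 306 left.
October 1892 has 31 days: 306 − 31 = 275 left.
September 1892 has 30 days: 275 − 30 = 245 left.
August 1892 has 31 days: 245 − 31 = 214 left.
July 1892 has 31 days: 214 − 31 = 183 left.
June 1892 has 30 days: 183 − 30 = 153 left.
May 1892 has 31 days: 153 − 31 = 122 left.
April 1892 has 30 days: 122 − 30 = 92 left.
March 1892 has 31 days: 92 − 31 = 61 left.
February 1892 has 29 days (1892 is a leap year): 61 − 29 = 32 left.
January 1892 has 31 days: 32 − 31 = 1 left.
December 1891 has 31 days; 31 − 1 = 30 → December 30, 1891.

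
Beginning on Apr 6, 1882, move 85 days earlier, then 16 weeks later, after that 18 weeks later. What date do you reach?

September 6, 1882

Counting back 85 days from April 6, 1882:
Going back 6 days from April 6, 1882 reaches the end of the previous month; 85 − 6 = 79 left.
March 1882 has 31 days: 79 − 31 = 48 left.
February 1882 has 28 days (1882 is not a leap year): 48 − 28 = 20 left.
January 1882 has 31 days; 31 − 20 = 11 → January 11, 1882.
Adding 16 weeks (= 112 days) from January 11, 1882:
January has 31 days, so 31 − 11 = 20 days remain after January 11, 1882; 112 − 20 = 92 left.
February 1882 has 28 days (1882 is not a leap year): 92 − 28 = 64 left.
March 1882 has 31 days: 64 − 31 = 33 left.
April 1882 has 30 days: 33 − 30 = 3 left.
3 days into May 1882 → May 3, 1882.
Advancing 18 weeks (= 126 days) from May 3, 1882:
May has 31 days, so 31 − 3 = 28 days remain after May 3, 1882; 126 − 28 = 98 left.
June 1882 has 30 days: 98 − 30 = 68 left.
July 1882 has 31 days: 68 − 31 = 37 left.
August 1882 has 31 days: 37 − 31 = 6 left.
6 days into September 1882 → September 6, 1882.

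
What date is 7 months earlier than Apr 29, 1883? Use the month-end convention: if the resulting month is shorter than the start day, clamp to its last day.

September 29, 1882

Going back 7 months from April 29, 1883.
month 4 − 7 = -3, which is month 9 of year 1882 → September 1882.
Day 29 is valid in September, giving September 29, 1882.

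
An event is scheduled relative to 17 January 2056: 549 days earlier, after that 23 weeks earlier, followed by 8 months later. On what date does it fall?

Subtracting 549 days from January 17, 2056:
Going back 17 days from January 17, 2056 reaches the end of the previous month; 549 − 17 = 532 left.
December 2055 has 31 days: 532 − 31 = 501 left.
November 2055 has 30 days: 501 − 30 = 471 left.
October 2055 has 31 days: 471 − 31 = 440 left.
September 2055 has 30 days: 440 − 30 = 410 left.
August 2055 has 31 days: 410 − 31 = 379 left.
July 2055 has 31 days: 379 − 31 = 348 left.
June 2055 has 30 days: 348 − 30 = 318 left.
May 2055 has 31 days: 318 − 31 = 287 left.
April 2055 has 30 days: 287 − 30 = 257 left.
March 2055 has 31 days: 257 − 31 = 226 left.
February 2055 has 28 days (2055 is not a leap year): 226 − 28 = 198 left.
January 2055 has 31 days: 198 − 31 = 167 left.
December 2054 has 31 days: 167 − 31 = 136 left.
November 2054 has 30 days: 136 − 30 = 106 left.
October 2054 has 31 days: 106 − 31 = 75 left.
September 2054 has 30 days: 75 − 30 = 45 left.
August 2054 has 31 days: 45 − 31 = 14 left.
July 2054 has 31 days; 31 − 14 = 17 → July 17, 2054.
Subtracting 23 weeks (= 161 days) from July 17, 2054:
Going back 17 days from July 17, 2054 reaches the end of the previous month; 161 − 17 = 144 left.
June 2054 has 30 days: 144 − 30 = 114 left.
May 2054 has 31 days: 114 − 31 = 83 left.
April 2054 has 30 days: 83 − 30 = 53 left.
March 2054 has 31 days: 53 − 31 = 22 left.
February 2054 has 28 days; 28 − 22 = 6 → February 6, 2054.
Adding 8 months from February 6, 2054:
month 2 + 8 = 10 → October 2054.
Day 6 is valid in October, giving October 6, 2054.

October 6, 2054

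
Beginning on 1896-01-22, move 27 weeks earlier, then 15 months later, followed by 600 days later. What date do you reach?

June 9, 1898

Counting back 27 weeks (= 189 days) from January 22, 1896:
Going back 22 days from January 22, 1896 reaches the end of the previous month; 189 − 22 = 167 left.
December 1895 has 31 days: 167 − 31 = 136 left.
November 1895 has 30 days: 136 − 30 = 106 left.
October 1895 has 31 days: 106 − 31 = 75 left.
September 1895 has 30 days: 75 − 30 = 45 left.
August 1895 has 31 days: 45 − 31 = 14 left.
July 1895 has 31 days; 31 − 14 = 17 → July 17, 1895.
Adding 15 months from July 17, 1895:
month 7 + 15 = 22, which is month 10 of year 1896 → October 1896.
Day 17 is valid in October, giving October 17, 1896.
Adding 600 days from October 17, 1896:
October has 31 days, so 31 − 17 = 14 days remain after October 17, 1896; 600 − 14 = 586 left.
November 1896 has 30 days: 586 − 30 = 556 left.
December 1896 has 31 days: 556 − 31 = 525 left.
January 1897 has 31 days: 525 − 31 = 494 left.
February 1897 has 28 days (1897 is not a leap year): 494 − 28 = 466 left.
March 1897 has 31 days: 466 − 31 = 435 left.
April 1897 has 30 days: 435 − 30 = 405 left.
May 1897 has 31 days: 405 − 31 = 374 left.
June 1897 has 30 days: 374 − 30 = 344 left.
July 1897 has 31 days: 344 − 31 = 313 left.
August 1897 has 31 days: 313 − 31 = 282 left.
September 1897 has 30 days: 282 − 30 = 252 left.
October 1897 has 31 days: 252 − 31 = 221 left.
November 1897 has 30 days: 221 − 30 = 191 left.
December 1897 has 31 days: 191 − 31 = 160 left.
January 1898 has 31 days: 160 − 31 = 129 left.
February 1898 has 28 days (1898 is not a leap year): 129 − 28 = 101 left.
March 1898 has 31 days: 101 − 31 = 70 left.
April 1898 has 30 days: 70 − 30 = 40 left.
May 1898 has 31 days: 40 − 31 = 9 left.
9 days into June 1898 → June 9, 1898.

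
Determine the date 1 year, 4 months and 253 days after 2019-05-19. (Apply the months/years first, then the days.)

Adding 1 year, 4 months and 253 days from May 19, 2019: first the month/year part, then the days.
+1 year → 2020; month 5 + 4 = 9 → September 2020.
Day 19 is valid in September, giving September 19, 2020.
Now add 253 days from September 19, 2020.
September has 30 days, so 30 − 19 = 11 days remain after September 19, 2020; 253 − 11 = 242 left.
October 2020 has 31 days: 242 − 31 = 211 left.
November 2020 has 30 days: 211 − 30 = 181 left.
December 2020 has 31 days: 181 − 31 = 150 left.
January 2021 has 31 days: 150 − 31 = 119 left.
February 2021 has 28 days (2021 is not a leap year): 119 − 28 = 91 left.
March 2021 has 31 days: 91 − 31 = 60 left.
April 2021 has 30 days: 60 − 30 = 30 left.
30 days into May 2021 → May 30, 2021.

May 30, 2021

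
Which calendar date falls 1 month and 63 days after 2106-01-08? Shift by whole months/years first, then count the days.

Adding 1 month and 63 days from January 8, 2106: first the month/year part, then the days.
month 1 + 1 = 2 → February 2106.
Day 8 is valid in February, giving February 8, 2106.
Now add 63 days from February 8, 2106.
February has 28 days, so 28 − 8 = 20 days remain after February 8, 2106; 63 − 20 = 43 left.
March 2106 has 31 days: 43 − 31 = 12 left.
12 days into April 2106 → April 12, 2106.

April 12, 2106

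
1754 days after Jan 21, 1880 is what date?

November 9, 1884

Advancing 1754 days from January 21, 1880.
January has 31 days, so 31 − 21 = 10 days remain after January 21, 1880; 1754 − 10 = 1744 left.
February 1880 has 29 days (1880 is a leap year): 1744 − 29 = 1715 left.
March 1880 has 31 days: 1715 − 31 = 1684 left.
April 1880 has 30 days: 1684 − 30 = 1654 left.
May 1880 has 31 days: 1654 − 31 = 1623 left.
June 1880 has 30 days: 1623 − 30 = 1593 left.
July 1880 has 31 days: 1593 − 31 = 1562 left.
August 1880 has 31 days: 1562 − 31 = 1531 left.
September 1880 has 30 days: 1531 − 30 = 1501 left.
October 1880 has 31 days: 1501 − 31 = 1470 left.
November 1880 has 30 days: 1470 − 30 = 1440 left.
December 1880 has 31 days: 1440 − 31 = 1409 left.
January 1881 has 31 days: 1409 − 31 = 1378 left.
February 1881 has 28 days (1881 is not a leap year): 1378 − 28 = 1350 left.
March 1881 has 31 days: 1350 − 31 = 1319 left.
April 1881 has 30 days: 1319 − 30 = 1289 left.
May 1881 has 31 days: 1289 − 31 = 1258 left.
June 1881 has 30 days: 1258 − 30 = 1228 left.
July 1881 has 31 days: 1228 − 31 = 1197 left.
August 1881 has 31 days: 1197 − 31 = 1166 left.
September 1881 has 30 days: 1166 − 30 = 1136 left.
October 1881 has 31 days: 1136 − 31 = 1105 left.
November 1881 has 30 days: 1105 − 30 = 1075 left.
December 1881 has 31 days: 1075 − 31 = 1044 left.
January 1882 has 31 days: 1044 − 31 = 1013 left.
February 1882 has 28 days (1882 is not a leap year): 1013 − 28 = 985 left.
March 1882 has 31 days: 985 − 31 = 954 left.
April 1882 has 30 days: 954 − 30 = 924 left.
May 1882 has 31 days: 924 − 31 = 893 left.
June 1882 has 30 days: 893 − 30 = 863 left.
July 1882 has 31 days: 863 − 31 = 832 left.
August 1882 has 31 days: 832 − 31 = 801 left.
September 1882 has 30 days: 801 − 30 = 771 left.
October 1882 has 31 days: 771 − 31 = 740 left.
November 1882 has 30 days: 740 − 30 = 710 left.
December 1882 has 31 days: 710 − 31 = 679 left.
January 1883 has 31 days: 679 − 31 = 648 left.
February 1883 has 28 days (1883 is not a leap year): 648 − 28 = 620 left.
March 1883 has 31 days: 620 − 31 = 589 left.
April 1883 has 30 days: 589 − 30 = 559 left.
May 1883 has 31 days: 559 − 31 = 528 left.
June 1883 has 30 days: 528 − 30 = 498 left.
July 1883 has 31 days: 498 − 31 = 467 left.
August 1883 has 31 days: 467 − 31 = 436 left.
September 1883 has 30 days: 436 − 30 = 406 left.
October 1883 has 31 days: 406 − 31 = 375 left.
November 1883 has 30 days: 375 − 30 = 345 left.
December 1883 has 31 days: 345 − 31 = 314 left.
January 1884 has 31 days: 314 − 31 = 283 left.
February 1884 has 29 days (1884 is a leap year): 283 − 29 = 254 left.
March 1884 has 31 days: 254 − 31 = 223 left.
April 1884 has 30 days: 223 − 30 = 193 left.
May 1884 has 31 days: 193 − 31 = 162 left.
June 1884 has 30 days: 162 − 30 = 132 left.
July 1884 has 31 days: 132 − 31 = 101 left.
August 1884 has 31 days: 101 − 31 = 70 left.
September 1884 has 30 days: 70 − 30 = 40 left.
October 1884 has 31 days: 40 − 31 = 9 left.
9 days into November 1884 → November 9, 1884.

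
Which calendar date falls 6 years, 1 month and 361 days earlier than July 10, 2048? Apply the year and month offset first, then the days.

June 14, 2041

Going back 6 years, 1 month and 361 days from July 10, 2048: first the month/year part, then the days.
-6 years → 2042; month 7 − 1 = 6 → June 2042.
Day 10 is valid in June, giving June 10, 2042.
Now subtract 361 days from June 10, 2042.
Going back 10 days from June 10, 2042 reaches the end of the previous month; 361 − 10 = 351 left.
May 2042 has 31 days: 351 − 31 = 320 left.
April 2042 has 30 days: 320 − 30 = 290 left.
March 2042 has 31 days: 290 − 31 = 259 left.
February 2042 has 28 days (2042 is not a leap year): 259 − 28 = 231 left.
January 2042 has 31 days: 231 − 31 = 200 left.
December 2041 has 31 days: 200 − 31 = 169 left.
November 2041 has 30 days: 169 − 30 = 139 left.
October 2041 has 31 days: 139 − 31 = 108 left.
September 2041 has 30 days: 108 − 30 = 78 left.
August 2041 has 31 days: 78 − 31 = 47 left.
July 2041 has 31 days: 47 − 31 = 16 left.
June 2041 has 30 days; 30 − 16 = 14 → June 14, 2041.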